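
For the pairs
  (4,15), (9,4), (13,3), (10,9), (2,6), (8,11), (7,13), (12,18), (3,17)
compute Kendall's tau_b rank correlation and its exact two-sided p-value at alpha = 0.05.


Step 1: Enumerate the 36 unordered pairs (i,j) with i<j and classify each by sign(x_j-x_i) * sign(y_j-y_i).
  (1,2):dx=+5,dy=-11->D; (1,3):dx=+9,dy=-12->D; (1,4):dx=+6,dy=-6->D; (1,5):dx=-2,dy=-9->C
  (1,6):dx=+4,dy=-4->D; (1,7):dx=+3,dy=-2->D; (1,8):dx=+8,dy=+3->C; (1,9):dx=-1,dy=+2->D
  (2,3):dx=+4,dy=-1->D; (2,4):dx=+1,dy=+5->C; (2,5):dx=-7,dy=+2->D; (2,6):dx=-1,dy=+7->D
  (2,7):dx=-2,dy=+9->D; (2,8):dx=+3,dy=+14->C; (2,9):dx=-6,dy=+13->D; (3,4):dx=-3,dy=+6->D
  (3,5):dx=-11,dy=+3->D; (3,6):dx=-5,dy=+8->D; (3,7):dx=-6,dy=+10->D; (3,8):dx=-1,dy=+15->D
  (3,9):dx=-10,dy=+14->D; (4,5):dx=-8,dy=-3->C; (4,6):dx=-2,dy=+2->D; (4,7):dx=-3,dy=+4->D
  (4,8):dx=+2,dy=+9->C; (4,9):dx=-7,dy=+8->D; (5,6):dx=+6,dy=+5->C; (5,7):dx=+5,dy=+7->C
  (5,8):dx=+10,dy=+12->C; (5,9):dx=+1,dy=+11->C; (6,7):dx=-1,dy=+2->D; (6,8):dx=+4,dy=+7->C
  (6,9):dx=-5,dy=+6->D; (7,8):dx=+5,dy=+5->C; (7,9):dx=-4,dy=+4->D; (8,9):dx=-9,dy=-1->C
Step 2: C = 13, D = 23, total pairs = 36.
Step 3: tau = (C - D)/(n(n-1)/2) = (13 - 23)/36 = -0.277778.
Step 4: Exact two-sided p-value (enumerate n! = 362880 permutations of y under H0): p = 0.358488.
Step 5: alpha = 0.05. fail to reject H0.

tau_b = -0.2778 (C=13, D=23), p = 0.358488, fail to reject H0.


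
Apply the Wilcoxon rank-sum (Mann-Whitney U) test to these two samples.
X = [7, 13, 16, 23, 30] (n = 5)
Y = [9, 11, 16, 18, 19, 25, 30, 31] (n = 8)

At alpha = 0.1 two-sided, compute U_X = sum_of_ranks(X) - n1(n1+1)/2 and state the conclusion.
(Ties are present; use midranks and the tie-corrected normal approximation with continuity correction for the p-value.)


Step 1: Combine and sort all 13 observations; assign midranks.
sorted (value, group): (7,X), (9,Y), (11,Y), (13,X), (16,X), (16,Y), (18,Y), (19,Y), (23,X), (25,Y), (30,X), (30,Y), (31,Y)
ranks: 7->1, 9->2, 11->3, 13->4, 16->5.5, 16->5.5, 18->7, 19->8, 23->9, 25->10, 30->11.5, 30->11.5, 31->13
Step 2: Rank sum for X: R1 = 1 + 4 + 5.5 + 9 + 11.5 = 31.
Step 3: U_X = R1 - n1(n1+1)/2 = 31 - 5*6/2 = 31 - 15 = 16.
       U_Y = n1*n2 - U_X = 40 - 16 = 24.
Step 4: Ties are present, so use the tie-corrected normal approximation (with continuity correction) for the p-value.
Step 5: p-value = 0.607419; compare to alpha = 0.1. fail to reject H0.

U_X = 16, p = 0.607419, fail to reject H0 at alpha = 0.1.


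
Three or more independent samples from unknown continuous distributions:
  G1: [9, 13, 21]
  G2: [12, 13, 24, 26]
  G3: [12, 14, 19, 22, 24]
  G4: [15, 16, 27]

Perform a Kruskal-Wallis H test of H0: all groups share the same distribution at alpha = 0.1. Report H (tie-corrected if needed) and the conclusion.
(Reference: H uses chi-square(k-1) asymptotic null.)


Step 1: Combine all N = 15 observations and assign midranks.
sorted (value, group, rank): (9,G1,1), (12,G2,2.5), (12,G3,2.5), (13,G1,4.5), (13,G2,4.5), (14,G3,6), (15,G4,7), (16,G4,8), (19,G3,9), (21,G1,10), (22,G3,11), (24,G2,12.5), (24,G3,12.5), (26,G2,14), (27,G4,15)
Step 2: Sum ranks within each group.
R_1 = 15.5 (n_1 = 3)
R_2 = 33.5 (n_2 = 4)
R_3 = 41 (n_3 = 5)
R_4 = 30 (n_4 = 3)
Step 3: H = 12/(N(N+1)) * sum(R_i^2/n_i) - 3(N+1)
     = 12/(15*16) * (15.5^2/3 + 33.5^2/4 + 41^2/5 + 30^2/3) - 3*16
     = 0.050000 * 996.846 - 48
     = 1.842292.
Step 4: Ties present; correction factor C = 1 - 18/(15^3 - 15) = 0.994643. Corrected H = 1.842292 / 0.994643 = 1.852214.
Step 5: Under H0, H ~ chi^2(3); p-value = 0.603639.
Step 6: alpha = 0.1. fail to reject H0.

H = 1.8522, df = 3, p = 0.603639, fail to reject H0.


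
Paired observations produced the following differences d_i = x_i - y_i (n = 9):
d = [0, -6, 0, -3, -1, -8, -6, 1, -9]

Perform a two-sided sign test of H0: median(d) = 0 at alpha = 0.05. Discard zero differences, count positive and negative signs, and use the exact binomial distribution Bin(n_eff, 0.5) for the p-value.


Step 1: Discard zero differences. Original n = 9; n_eff = number of nonzero differences = 7.
Nonzero differences (with sign): -6, -3, -1, -8, -6, +1, -9
Step 2: Count signs: positive = 1, negative = 6.
Step 3: Under H0: P(positive) = 0.5, so the number of positives S ~ Bin(7, 0.5).
Step 4: Two-sided exact p-value = sum of Bin(7,0.5) probabilities at or below the observed probability = 0.125000.
Step 5: alpha = 0.05. fail to reject H0.

n_eff = 7, pos = 1, neg = 6, p = 0.125000, fail to reject H0.


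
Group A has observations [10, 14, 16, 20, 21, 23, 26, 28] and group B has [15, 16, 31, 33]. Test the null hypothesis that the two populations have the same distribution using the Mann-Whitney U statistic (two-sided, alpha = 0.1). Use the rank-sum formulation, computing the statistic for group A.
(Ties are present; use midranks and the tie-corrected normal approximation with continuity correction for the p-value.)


Step 1: Combine and sort all 12 observations; assign midranks.
sorted (value, group): (10,X), (14,X), (15,Y), (16,X), (16,Y), (20,X), (21,X), (23,X), (26,X), (28,X), (31,Y), (33,Y)
ranks: 10->1, 14->2, 15->3, 16->4.5, 16->4.5, 20->6, 21->7, 23->8, 26->9, 28->10, 31->11, 33->12
Step 2: Rank sum for X: R1 = 1 + 2 + 4.5 + 6 + 7 + 8 + 9 + 10 = 47.5.
Step 3: U_X = R1 - n1(n1+1)/2 = 47.5 - 8*9/2 = 47.5 - 36 = 11.5.
       U_Y = n1*n2 - U_X = 32 - 11.5 = 20.5.
Step 4: Ties are present, so use the tie-corrected normal approximation (with continuity correction) for the p-value.
Step 5: p-value = 0.496152; compare to alpha = 0.1. fail to reject H0.

U_X = 11.5, p = 0.496152, fail to reject H0 at alpha = 0.1.


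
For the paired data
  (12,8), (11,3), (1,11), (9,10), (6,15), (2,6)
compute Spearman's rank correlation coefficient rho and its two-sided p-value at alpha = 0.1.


Step 1: Rank x and y separately (midranks; no ties here).
rank(x): 12->6, 11->5, 1->1, 9->4, 6->3, 2->2
rank(y): 8->3, 3->1, 11->5, 10->4, 15->6, 6->2
Step 2: d_i = R_x(i) - R_y(i); compute d_i^2.
  (6-3)^2=9, (5-1)^2=16, (1-5)^2=16, (4-4)^2=0, (3-6)^2=9, (2-2)^2=0
sum(d^2) = 50.
Step 3: rho = 1 - 6*50 / (6*(6^2 - 1)) = 1 - 300/210 = -0.428571.
Step 4: Under H0, t = rho * sqrt((n-2)/(1-rho^2)) = -0.9487 ~ t(4).
Step 5: Two-sided p-value from the t-distribution with 4 df = 0.396501.
Step 6: alpha = 0.1. fail to reject H0.

rho = -0.4286, p = 0.396501, fail to reject H0 at alpha = 0.1.


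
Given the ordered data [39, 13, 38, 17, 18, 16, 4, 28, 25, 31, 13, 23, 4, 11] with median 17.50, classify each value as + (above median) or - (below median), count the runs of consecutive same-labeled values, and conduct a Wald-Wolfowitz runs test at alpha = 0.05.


Step 1: Compute median = 17.50; label A = above, B = below.
Labels in order: ABABABBAAABABB  (n_A = 7, n_B = 7)
Step 2: Count runs R = 10.
Step 3: Under H0 (random ordering), E[R] = 2*n_A*n_B/(n_A+n_B) + 1 = 2*7*7/14 + 1 = 8.0000.
        Var[R] = 2*n_A*n_B*(2*n_A*n_B - n_A - n_B) / ((n_A+n_B)^2 * (n_A+n_B-1)) = 8232/2548 = 3.2308.
        SD[R] = 1.7974.
Step 4: Continuity-corrected z = (R - 0.5 - E[R]) / SD[R] = (10 - 0.5 - 8.0000) / 1.7974 = 0.8345.
Step 5: Two-sided p-value via normal approximation = 2*(1 - Phi(|z|)) = 0.403986.
Step 6: alpha = 0.05. fail to reject H0.

R = 10, z = 0.8345, p = 0.403986, fail to reject H0.


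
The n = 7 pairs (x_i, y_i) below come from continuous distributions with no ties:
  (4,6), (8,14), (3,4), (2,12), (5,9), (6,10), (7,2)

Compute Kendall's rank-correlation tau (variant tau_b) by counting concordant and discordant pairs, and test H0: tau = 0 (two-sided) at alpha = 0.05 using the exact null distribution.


Step 1: Enumerate the 21 unordered pairs (i,j) with i<j and classify each by sign(x_j-x_i) * sign(y_j-y_i).
  (1,2):dx=+4,dy=+8->C; (1,3):dx=-1,dy=-2->C; (1,4):dx=-2,dy=+6->D; (1,5):dx=+1,dy=+3->C
  (1,6):dx=+2,dy=+4->C; (1,7):dx=+3,dy=-4->D; (2,3):dx=-5,dy=-10->C; (2,4):dx=-6,dy=-2->C
  (2,5):dx=-3,dy=-5->C; (2,6):dx=-2,dy=-4->C; (2,7):dx=-1,dy=-12->C; (3,4):dx=-1,dy=+8->D
  (3,5):dx=+2,dy=+5->C; (3,6):dx=+3,dy=+6->C; (3,7):dx=+4,dy=-2->D; (4,5):dx=+3,dy=-3->D
  (4,6):dx=+4,dy=-2->D; (4,7):dx=+5,dy=-10->D; (5,6):dx=+1,dy=+1->C; (5,7):dx=+2,dy=-7->D
  (6,7):dx=+1,dy=-8->D
Step 2: C = 12, D = 9, total pairs = 21.
Step 3: tau = (C - D)/(n(n-1)/2) = (12 - 9)/21 = 0.142857.
Step 4: Exact two-sided p-value (enumerate n! = 5040 permutations of y under H0): p = 0.772619.
Step 5: alpha = 0.05. fail to reject H0.

tau_b = 0.1429 (C=12, D=9), p = 0.772619, fail to reject H0.


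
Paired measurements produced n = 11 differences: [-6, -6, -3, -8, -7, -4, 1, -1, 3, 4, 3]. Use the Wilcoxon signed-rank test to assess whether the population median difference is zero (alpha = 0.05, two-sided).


Step 1: Drop any zero differences (none here) and take |d_i|.
|d| = [6, 6, 3, 8, 7, 4, 1, 1, 3, 4, 3]
Step 2: Midrank |d_i| (ties get averaged ranks).
ranks: |6|->8.5, |6|->8.5, |3|->4, |8|->11, |7|->10, |4|->6.5, |1|->1.5, |1|->1.5, |3|->4, |4|->6.5, |3|->4
Step 3: Attach original signs; sum ranks with positive sign and with negative sign.
W+ = 1.5 + 4 + 6.5 + 4 = 16
W- = 8.5 + 8.5 + 4 + 11 + 10 + 6.5 + 1.5 = 50
(Check: W+ + W- = 66 should equal n(n+1)/2 = 66.)
Step 4: Test statistic W = min(W+, W-) = 16.
Step 5: Ties in |d|, so use the tie-corrected normal approximation.
        E[W] = n(n+1)/4 = 11*12/4 = 33.
        Tie groups: |d|=1 (t=2), |d|=3 (t=3), |d|=4 (t=2), |d|=6 (t=2); sum(t^3 - t) = 42.
        Var[W] = n(n+1)(2n+1)/24 - sum(t^3-t)/48 = 3036/24 - 42/48 = 125.625.
        z = (W - E[W]) / sqrt(Var[W]) = (16 - 33) / 11.2083 = -1.5167.
        Two-sided p = 2*Phi(z) = 0.129333.
Step 6: alpha = 0.05. fail to reject H0.

W+ = 16, W- = 50, W = min = 16, p = 0.129333, fail to reject H0.


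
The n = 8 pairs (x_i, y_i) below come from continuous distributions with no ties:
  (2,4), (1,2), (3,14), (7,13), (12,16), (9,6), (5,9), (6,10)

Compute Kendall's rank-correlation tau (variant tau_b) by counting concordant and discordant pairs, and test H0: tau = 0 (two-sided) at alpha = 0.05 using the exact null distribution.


Step 1: Enumerate the 28 unordered pairs (i,j) with i<j and classify each by sign(x_j-x_i) * sign(y_j-y_i).
  (1,2):dx=-1,dy=-2->C; (1,3):dx=+1,dy=+10->C; (1,4):dx=+5,dy=+9->C; (1,5):dx=+10,dy=+12->C
  (1,6):dx=+7,dy=+2->C; (1,7):dx=+3,dy=+5->C; (1,8):dx=+4,dy=+6->C; (2,3):dx=+2,dy=+12->C
  (2,4):dx=+6,dy=+11->C; (2,5):dx=+11,dy=+14->C; (2,6):dx=+8,dy=+4->C; (2,7):dx=+4,dy=+7->C
  (2,8):dx=+5,dy=+8->C; (3,4):dx=+4,dy=-1->D; (3,5):dx=+9,dy=+2->C; (3,6):dx=+6,dy=-8->D
  (3,7):dx=+2,dy=-5->D; (3,8):dx=+3,dy=-4->D; (4,5):dx=+5,dy=+3->C; (4,6):dx=+2,dy=-7->D
  (4,7):dx=-2,dy=-4->C; (4,8):dx=-1,dy=-3->C; (5,6):dx=-3,dy=-10->C; (5,7):dx=-7,dy=-7->C
  (5,8):dx=-6,dy=-6->C; (6,7):dx=-4,dy=+3->D; (6,8):dx=-3,dy=+4->D; (7,8):dx=+1,dy=+1->C
Step 2: C = 21, D = 7, total pairs = 28.
Step 3: tau = (C - D)/(n(n-1)/2) = (21 - 7)/28 = 0.500000.
Step 4: Exact two-sided p-value (enumerate n! = 40320 permutations of y under H0): p = 0.108681.
Step 5: alpha = 0.05. fail to reject H0.

tau_b = 0.5000 (C=21, D=7), p = 0.108681, fail to reject H0.


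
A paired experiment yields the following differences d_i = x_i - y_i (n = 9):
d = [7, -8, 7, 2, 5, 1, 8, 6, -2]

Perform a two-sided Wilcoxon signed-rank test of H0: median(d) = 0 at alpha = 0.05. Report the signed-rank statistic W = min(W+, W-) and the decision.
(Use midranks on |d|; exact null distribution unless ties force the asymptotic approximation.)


Step 1: Drop any zero differences (none here) and take |d_i|.
|d| = [7, 8, 7, 2, 5, 1, 8, 6, 2]
Step 2: Midrank |d_i| (ties get averaged ranks).
ranks: |7|->6.5, |8|->8.5, |7|->6.5, |2|->2.5, |5|->4, |1|->1, |8|->8.5, |6|->5, |2|->2.5
Step 3: Attach original signs; sum ranks with positive sign and with negative sign.
W+ = 6.5 + 6.5 + 2.5 + 4 + 1 + 8.5 + 5 = 34
W- = 8.5 + 2.5 = 11
(Check: W+ + W- = 45 should equal n(n+1)/2 = 45.)
Step 4: Test statistic W = min(W+, W-) = 11.
Step 5: Ties in |d|, so use the tie-corrected normal approximation.
        E[W] = n(n+1)/4 = 9*10/4 = 22.5.
        Tie groups: |d|=2 (t=2), |d|=7 (t=2), |d|=8 (t=2); sum(t^3 - t) = 18.
        Var[W] = n(n+1)(2n+1)/24 - sum(t^3-t)/48 = 1710/24 - 18/48 = 70.875.
        z = (W - E[W]) / sqrt(Var[W]) = (11 - 22.5) / 8.4187 = -1.3660.
        Two-sided p = 2*Phi(z) = 0.171938.
Step 6: alpha = 0.05. fail to reject H0.

W+ = 34, W- = 11, W = min = 11, p = 0.171938, fail to reject H0.


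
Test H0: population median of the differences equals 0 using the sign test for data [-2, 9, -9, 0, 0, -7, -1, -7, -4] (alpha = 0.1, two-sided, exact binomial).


Step 1: Discard zero differences. Original n = 9; n_eff = number of nonzero differences = 7.
Nonzero differences (with sign): -2, +9, -9, -7, -1, -7, -4
Step 2: Count signs: positive = 1, negative = 6.
Step 3: Under H0: P(positive) = 0.5, so the number of positives S ~ Bin(7, 0.5).
Step 4: Two-sided exact p-value = sum of Bin(7,0.5) probabilities at or below the observed probability = 0.125000.
Step 5: alpha = 0.1. fail to reject H0.

n_eff = 7, pos = 1, neg = 6, p = 0.125000, fail to reject H0.


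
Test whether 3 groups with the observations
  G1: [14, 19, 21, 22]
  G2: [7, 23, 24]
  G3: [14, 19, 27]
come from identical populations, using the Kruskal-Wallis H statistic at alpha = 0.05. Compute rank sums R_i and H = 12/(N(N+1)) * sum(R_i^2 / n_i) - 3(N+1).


Step 1: Combine all N = 10 observations and assign midranks.
sorted (value, group, rank): (7,G2,1), (14,G1,2.5), (14,G3,2.5), (19,G1,4.5), (19,G3,4.5), (21,G1,6), (22,G1,7), (23,G2,8), (24,G2,9), (27,G3,10)
Step 2: Sum ranks within each group.
R_1 = 20 (n_1 = 4)
R_2 = 18 (n_2 = 3)
R_3 = 17 (n_3 = 3)
Step 3: H = 12/(N(N+1)) * sum(R_i^2/n_i) - 3(N+1)
     = 12/(10*11) * (20^2/4 + 18^2/3 + 17^2/3) - 3*11
     = 0.109091 * 304.333 - 33
     = 0.200000.
Step 4: Ties present; correction factor C = 1 - 12/(10^3 - 10) = 0.987879. Corrected H = 0.200000 / 0.987879 = 0.202454.
Step 5: Under H0, H ~ chi^2(2); p-value = 0.903728.
Step 6: alpha = 0.05. fail to reject H0.

H = 0.2025, df = 2, p = 0.903728, fail to reject H0.


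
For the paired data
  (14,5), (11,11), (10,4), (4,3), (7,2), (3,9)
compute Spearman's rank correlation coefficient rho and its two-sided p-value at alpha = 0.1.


Step 1: Rank x and y separately (midranks; no ties here).
rank(x): 14->6, 11->5, 10->4, 4->2, 7->3, 3->1
rank(y): 5->4, 11->6, 4->3, 3->2, 2->1, 9->5
Step 2: d_i = R_x(i) - R_y(i); compute d_i^2.
  (6-4)^2=4, (5-6)^2=1, (4-3)^2=1, (2-2)^2=0, (3-1)^2=4, (1-5)^2=16
sum(d^2) = 26.
Step 3: rho = 1 - 6*26 / (6*(6^2 - 1)) = 1 - 156/210 = 0.257143.
Step 4: Under H0, t = rho * sqrt((n-2)/(1-rho^2)) = 0.5322 ~ t(4).
Step 5: Two-sided p-value from the t-distribution with 4 df = 0.622787.
Step 6: alpha = 0.1. fail to reject H0.

rho = 0.2571, p = 0.622787, fail to reject H0 at alpha = 0.1.


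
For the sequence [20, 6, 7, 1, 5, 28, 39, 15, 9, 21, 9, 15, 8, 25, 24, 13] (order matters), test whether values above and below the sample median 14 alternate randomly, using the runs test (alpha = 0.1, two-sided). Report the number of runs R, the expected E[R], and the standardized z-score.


Step 1: Compute median = 14; label A = above, B = below.
Labels in order: ABBBBAAABABABAAB  (n_A = 8, n_B = 8)
Step 2: Count runs R = 10.
Step 3: Under H0 (random ordering), E[R] = 2*n_A*n_B/(n_A+n_B) + 1 = 2*8*8/16 + 1 = 9.0000.
        Var[R] = 2*n_A*n_B*(2*n_A*n_B - n_A - n_B) / ((n_A+n_B)^2 * (n_A+n_B-1)) = 14336/3840 = 3.7333.
        SD[R] = 1.9322.
Step 4: Continuity-corrected z = (R - 0.5 - E[R]) / SD[R] = (10 - 0.5 - 9.0000) / 1.9322 = 0.2588.
Step 5: Two-sided p-value via normal approximation = 2*(1 - Phi(|z|)) = 0.795809.
Step 6: alpha = 0.1. fail to reject H0.

R = 10, z = 0.2588, p = 0.795809, fail to reject H0.


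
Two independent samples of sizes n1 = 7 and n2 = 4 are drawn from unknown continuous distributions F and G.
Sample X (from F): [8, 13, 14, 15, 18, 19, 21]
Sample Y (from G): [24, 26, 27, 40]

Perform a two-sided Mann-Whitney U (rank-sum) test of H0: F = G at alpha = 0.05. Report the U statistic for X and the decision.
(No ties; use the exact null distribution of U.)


Step 1: Combine and sort all 11 observations; assign midranks.
sorted (value, group): (8,X), (13,X), (14,X), (15,X), (18,X), (19,X), (21,X), (24,Y), (26,Y), (27,Y), (40,Y)
ranks: 8->1, 13->2, 14->3, 15->4, 18->5, 19->6, 21->7, 24->8, 26->9, 27->10, 40->11
Step 2: Rank sum for X: R1 = 1 + 2 + 3 + 4 + 5 + 6 + 7 = 28.
Step 3: U_X = R1 - n1(n1+1)/2 = 28 - 7*8/2 = 28 - 28 = 0.
       U_Y = n1*n2 - U_X = 28 - 0 = 28.
Step 4: No ties, so the exact null distribution of U (based on enumerating the C(11,7) = 330 equally likely rank assignments) gives the two-sided p-value.
Step 5: p-value = 0.006061; compare to alpha = 0.05. reject H0.

U_X = 0, p = 0.006061, reject H0 at alpha = 0.05.


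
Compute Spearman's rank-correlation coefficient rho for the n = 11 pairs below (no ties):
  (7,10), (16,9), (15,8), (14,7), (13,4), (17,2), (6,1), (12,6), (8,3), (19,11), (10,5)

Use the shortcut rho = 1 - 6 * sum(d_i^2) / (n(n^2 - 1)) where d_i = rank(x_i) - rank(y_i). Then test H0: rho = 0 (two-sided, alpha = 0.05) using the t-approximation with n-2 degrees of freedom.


Step 1: Rank x and y separately (midranks; no ties here).
rank(x): 7->2, 16->9, 15->8, 14->7, 13->6, 17->10, 6->1, 12->5, 8->3, 19->11, 10->4
rank(y): 10->10, 9->9, 8->8, 7->7, 4->4, 2->2, 1->1, 6->6, 3->3, 11->11, 5->5
Step 2: d_i = R_x(i) - R_y(i); compute d_i^2.
  (2-10)^2=64, (9-9)^2=0, (8-8)^2=0, (7-7)^2=0, (6-4)^2=4, (10-2)^2=64, (1-1)^2=0, (5-6)^2=1, (3-3)^2=0, (11-11)^2=0, (4-5)^2=1
sum(d^2) = 134.
Step 3: rho = 1 - 6*134 / (11*(11^2 - 1)) = 1 - 804/1320 = 0.390909.
Step 4: Under H0, t = rho * sqrt((n-2)/(1-rho^2)) = 1.2741 ~ t(9).
Step 5: Two-sided p-value from the t-distribution with 9 df = 0.234540.
Step 6: alpha = 0.05. fail to reject H0.

rho = 0.3909, p = 0.234540, fail to reject H0 at alpha = 0.05.


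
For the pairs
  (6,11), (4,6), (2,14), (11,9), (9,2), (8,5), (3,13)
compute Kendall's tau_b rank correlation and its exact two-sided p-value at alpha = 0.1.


Step 1: Enumerate the 21 unordered pairs (i,j) with i<j and classify each by sign(x_j-x_i) * sign(y_j-y_i).
  (1,2):dx=-2,dy=-5->C; (1,3):dx=-4,dy=+3->D; (1,4):dx=+5,dy=-2->D; (1,5):dx=+3,dy=-9->D
  (1,6):dx=+2,dy=-6->D; (1,7):dx=-3,dy=+2->D; (2,3):dx=-2,dy=+8->D; (2,4):dx=+7,dy=+3->C
  (2,5):dx=+5,dy=-4->D; (2,6):dx=+4,dy=-1->D; (2,7):dx=-1,dy=+7->D; (3,4):dx=+9,dy=-5->D
  (3,5):dx=+7,dy=-12->D; (3,6):dx=+6,dy=-9->D; (3,7):dx=+1,dy=-1->D; (4,5):dx=-2,dy=-7->C
  (4,6):dx=-3,dy=-4->C; (4,7):dx=-8,dy=+4->D; (5,6):dx=-1,dy=+3->D; (5,7):dx=-6,dy=+11->D
  (6,7):dx=-5,dy=+8->D
Step 2: C = 4, D = 17, total pairs = 21.
Step 3: tau = (C - D)/(n(n-1)/2) = (4 - 17)/21 = -0.619048.
Step 4: Exact two-sided p-value (enumerate n! = 5040 permutations of y under H0): p = 0.069048.
Step 5: alpha = 0.1. reject H0.

tau_b = -0.6190 (C=4, D=17), p = 0.069048, reject H0.


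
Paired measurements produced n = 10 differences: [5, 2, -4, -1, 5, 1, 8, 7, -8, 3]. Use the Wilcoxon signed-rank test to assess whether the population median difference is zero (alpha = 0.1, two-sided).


Step 1: Drop any zero differences (none here) and take |d_i|.
|d| = [5, 2, 4, 1, 5, 1, 8, 7, 8, 3]
Step 2: Midrank |d_i| (ties get averaged ranks).
ranks: |5|->6.5, |2|->3, |4|->5, |1|->1.5, |5|->6.5, |1|->1.5, |8|->9.5, |7|->8, |8|->9.5, |3|->4
Step 3: Attach original signs; sum ranks with positive sign and with negative sign.
W+ = 6.5 + 3 + 6.5 + 1.5 + 9.5 + 8 + 4 = 39
W- = 5 + 1.5 + 9.5 = 16
(Check: W+ + W- = 55 should equal n(n+1)/2 = 55.)
Step 4: Test statistic W = min(W+, W-) = 16.
Step 5: Ties in |d|, so use the tie-corrected normal approximation.
        E[W] = n(n+1)/4 = 10*11/4 = 27.5.
        Tie groups: |d|=1 (t=2), |d|=5 (t=2), |d|=8 (t=2); sum(t^3 - t) = 18.
        Var[W] = n(n+1)(2n+1)/24 - sum(t^3-t)/48 = 2310/24 - 18/48 = 95.875.
        z = (W - E[W]) / sqrt(Var[W]) = (16 - 27.5) / 9.7916 = -1.1745.
        Two-sided p = 2*Phi(z) = 0.240203.
Step 6: alpha = 0.1. fail to reject H0.

W+ = 39, W- = 16, W = min = 16, p = 0.240203, fail to reject H0.


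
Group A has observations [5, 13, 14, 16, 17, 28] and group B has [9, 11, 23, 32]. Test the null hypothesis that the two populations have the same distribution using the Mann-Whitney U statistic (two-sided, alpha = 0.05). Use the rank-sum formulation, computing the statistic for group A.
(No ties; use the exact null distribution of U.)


Step 1: Combine and sort all 10 observations; assign midranks.
sorted (value, group): (5,X), (9,Y), (11,Y), (13,X), (14,X), (16,X), (17,X), (23,Y), (28,X), (32,Y)
ranks: 5->1, 9->2, 11->3, 13->4, 14->5, 16->6, 17->7, 23->8, 28->9, 32->10
Step 2: Rank sum for X: R1 = 1 + 4 + 5 + 6 + 7 + 9 = 32.
Step 3: U_X = R1 - n1(n1+1)/2 = 32 - 6*7/2 = 32 - 21 = 11.
       U_Y = n1*n2 - U_X = 24 - 11 = 13.
Step 4: No ties, so the exact null distribution of U (based on enumerating the C(10,6) = 210 equally likely rank assignments) gives the two-sided p-value.
Step 5: p-value = 0.914286; compare to alpha = 0.05. fail to reject H0.

U_X = 11, p = 0.914286, fail to reject H0 at alpha = 0.05.


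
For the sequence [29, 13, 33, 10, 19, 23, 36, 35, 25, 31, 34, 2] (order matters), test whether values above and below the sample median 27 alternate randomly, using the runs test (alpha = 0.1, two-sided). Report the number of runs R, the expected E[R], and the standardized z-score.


Step 1: Compute median = 27; label A = above, B = below.
Labels in order: ABABBBAABAAB  (n_A = 6, n_B = 6)
Step 2: Count runs R = 8.
Step 3: Under H0 (random ordering), E[R] = 2*n_A*n_B/(n_A+n_B) + 1 = 2*6*6/12 + 1 = 7.0000.
        Var[R] = 2*n_A*n_B*(2*n_A*n_B - n_A - n_B) / ((n_A+n_B)^2 * (n_A+n_B-1)) = 4320/1584 = 2.7273.
        SD[R] = 1.6514.
Step 4: Continuity-corrected z = (R - 0.5 - E[R]) / SD[R] = (8 - 0.5 - 7.0000) / 1.6514 = 0.3028.
Step 5: Two-sided p-value via normal approximation = 2*(1 - Phi(|z|)) = 0.762069.
Step 6: alpha = 0.1. fail to reject H0.

R = 8, z = 0.3028, p = 0.762069, fail to reject H0.


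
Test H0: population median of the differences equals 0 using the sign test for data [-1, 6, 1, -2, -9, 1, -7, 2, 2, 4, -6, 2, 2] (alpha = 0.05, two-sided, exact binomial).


Step 1: Discard zero differences. Original n = 13; n_eff = number of nonzero differences = 13.
Nonzero differences (with sign): -1, +6, +1, -2, -9, +1, -7, +2, +2, +4, -6, +2, +2
Step 2: Count signs: positive = 8, negative = 5.
Step 3: Under H0: P(positive) = 0.5, so the number of positives S ~ Bin(13, 0.5).
Step 4: Two-sided exact p-value = sum of Bin(13,0.5) probabilities at or below the observed probability = 0.581055.
Step 5: alpha = 0.05. fail to reject H0.

n_eff = 13, pos = 8, neg = 5, p = 0.581055, fail to reject H0.


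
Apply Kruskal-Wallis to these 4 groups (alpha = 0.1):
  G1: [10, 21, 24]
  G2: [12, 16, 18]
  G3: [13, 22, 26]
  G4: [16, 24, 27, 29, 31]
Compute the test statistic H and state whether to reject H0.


Step 1: Combine all N = 14 observations and assign midranks.
sorted (value, group, rank): (10,G1,1), (12,G2,2), (13,G3,3), (16,G2,4.5), (16,G4,4.5), (18,G2,6), (21,G1,7), (22,G3,8), (24,G1,9.5), (24,G4,9.5), (26,G3,11), (27,G4,12), (29,G4,13), (31,G4,14)
Step 2: Sum ranks within each group.
R_1 = 17.5 (n_1 = 3)
R_2 = 12.5 (n_2 = 3)
R_3 = 22 (n_3 = 3)
R_4 = 53 (n_4 = 5)
Step 3: H = 12/(N(N+1)) * sum(R_i^2/n_i) - 3(N+1)
     = 12/(14*15) * (17.5^2/3 + 12.5^2/3 + 22^2/3 + 53^2/5) - 3*15
     = 0.057143 * 877.3 - 45
     = 5.131429.
Step 4: Ties present; correction factor C = 1 - 12/(14^3 - 14) = 0.995604. Corrected H = 5.131429 / 0.995604 = 5.154084.
Step 5: Under H0, H ~ chi^2(3); p-value = 0.160856.
Step 6: alpha = 0.1. fail to reject H0.

H = 5.1541, df = 3, p = 0.160856, fail to reject H0.


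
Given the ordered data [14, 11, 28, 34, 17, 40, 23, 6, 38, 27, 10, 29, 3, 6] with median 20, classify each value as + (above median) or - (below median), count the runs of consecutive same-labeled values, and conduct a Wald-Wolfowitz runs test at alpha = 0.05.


Step 1: Compute median = 20; label A = above, B = below.
Labels in order: BBAABAABAABABB  (n_A = 7, n_B = 7)
Step 2: Count runs R = 9.
Step 3: Under H0 (random ordering), E[R] = 2*n_A*n_B/(n_A+n_B) + 1 = 2*7*7/14 + 1 = 8.0000.
        Var[R] = 2*n_A*n_B*(2*n_A*n_B - n_A - n_B) / ((n_A+n_B)^2 * (n_A+n_B-1)) = 8232/2548 = 3.2308.
        SD[R] = 1.7974.
Step 4: Continuity-corrected z = (R - 0.5 - E[R]) / SD[R] = (9 - 0.5 - 8.0000) / 1.7974 = 0.2782.
Step 5: Two-sided p-value via normal approximation = 2*(1 - Phi(|z|)) = 0.780879.
Step 6: alpha = 0.05. fail to reject H0.

R = 9, z = 0.2782, p = 0.780879, fail to reject H0.


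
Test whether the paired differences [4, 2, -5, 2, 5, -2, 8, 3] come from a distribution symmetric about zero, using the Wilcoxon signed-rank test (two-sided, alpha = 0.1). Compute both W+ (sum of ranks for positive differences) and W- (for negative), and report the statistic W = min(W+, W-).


Step 1: Drop any zero differences (none here) and take |d_i|.
|d| = [4, 2, 5, 2, 5, 2, 8, 3]
Step 2: Midrank |d_i| (ties get averaged ranks).
ranks: |4|->5, |2|->2, |5|->6.5, |2|->2, |5|->6.5, |2|->2, |8|->8, |3|->4
Step 3: Attach original signs; sum ranks with positive sign and with negative sign.
W+ = 5 + 2 + 2 + 6.5 + 8 + 4 = 27.5
W- = 6.5 + 2 = 8.5
(Check: W+ + W- = 36 should equal n(n+1)/2 = 36.)
Step 4: Test statistic W = min(W+, W-) = 8.5.
Step 5: Ties in |d|, so use the tie-corrected normal approximation.
        E[W] = n(n+1)/4 = 8*9/4 = 18.
        Tie groups: |d|=2 (t=3), |d|=5 (t=2); sum(t^3 - t) = 30.
        Var[W] = n(n+1)(2n+1)/24 - sum(t^3-t)/48 = 1224/24 - 30/48 = 50.375.
        z = (W - E[W]) / sqrt(Var[W]) = (8.5 - 18) / 7.0975 = -1.3385.
        Two-sided p = 2*Phi(z) = 0.180736.
Step 6: alpha = 0.1. fail to reject H0.

W+ = 27.5, W- = 8.5, W = min = 8.5, p = 0.180736, fail to reject H0.


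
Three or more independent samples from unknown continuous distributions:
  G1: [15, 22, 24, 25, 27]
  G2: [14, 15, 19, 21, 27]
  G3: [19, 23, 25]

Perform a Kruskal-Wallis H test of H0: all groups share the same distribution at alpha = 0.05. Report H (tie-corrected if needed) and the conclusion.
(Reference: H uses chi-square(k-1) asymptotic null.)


Step 1: Combine all N = 13 observations and assign midranks.
sorted (value, group, rank): (14,G2,1), (15,G1,2.5), (15,G2,2.5), (19,G2,4.5), (19,G3,4.5), (21,G2,6), (22,G1,7), (23,G3,8), (24,G1,9), (25,G1,10.5), (25,G3,10.5), (27,G1,12.5), (27,G2,12.5)
Step 2: Sum ranks within each group.
R_1 = 41.5 (n_1 = 5)
R_2 = 26.5 (n_2 = 5)
R_3 = 23 (n_3 = 3)
Step 3: H = 12/(N(N+1)) * sum(R_i^2/n_i) - 3(N+1)
     = 12/(13*14) * (41.5^2/5 + 26.5^2/5 + 23^2/3) - 3*14
     = 0.065934 * 661.233 - 42
     = 1.597802.
Step 4: Ties present; correction factor C = 1 - 24/(13^3 - 13) = 0.989011. Corrected H = 1.597802 / 0.989011 = 1.615556.
Step 5: Under H0, H ~ chi^2(2); p-value = 0.445848.
Step 6: alpha = 0.05. fail to reject H0.

H = 1.6156, df = 2, p = 0.445848, fail to reject H0.


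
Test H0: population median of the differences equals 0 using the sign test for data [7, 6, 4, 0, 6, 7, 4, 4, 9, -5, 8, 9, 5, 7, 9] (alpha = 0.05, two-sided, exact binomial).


Step 1: Discard zero differences. Original n = 15; n_eff = number of nonzero differences = 14.
Nonzero differences (with sign): +7, +6, +4, +6, +7, +4, +4, +9, -5, +8, +9, +5, +7, +9
Step 2: Count signs: positive = 13, negative = 1.
Step 3: Under H0: P(positive) = 0.5, so the number of positives S ~ Bin(14, 0.5).
Step 4: Two-sided exact p-value = sum of Bin(14,0.5) probabilities at or below the observed probability = 0.001831.
Step 5: alpha = 0.05. reject H0.

n_eff = 14, pos = 13, neg = 1, p = 0.001831, reject H0.


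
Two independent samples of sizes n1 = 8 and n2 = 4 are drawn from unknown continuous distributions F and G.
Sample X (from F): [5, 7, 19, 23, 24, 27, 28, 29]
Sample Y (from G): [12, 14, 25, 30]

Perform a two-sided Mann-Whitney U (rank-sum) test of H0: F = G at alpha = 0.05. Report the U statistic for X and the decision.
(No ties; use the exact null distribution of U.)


Step 1: Combine and sort all 12 observations; assign midranks.
sorted (value, group): (5,X), (7,X), (12,Y), (14,Y), (19,X), (23,X), (24,X), (25,Y), (27,X), (28,X), (29,X), (30,Y)
ranks: 5->1, 7->2, 12->3, 14->4, 19->5, 23->6, 24->7, 25->8, 27->9, 28->10, 29->11, 30->12
Step 2: Rank sum for X: R1 = 1 + 2 + 5 + 6 + 7 + 9 + 10 + 11 = 51.
Step 3: U_X = R1 - n1(n1+1)/2 = 51 - 8*9/2 = 51 - 36 = 15.
       U_Y = n1*n2 - U_X = 32 - 15 = 17.
Step 4: No ties, so the exact null distribution of U (based on enumerating the C(12,8) = 495 equally likely rank assignments) gives the two-sided p-value.
Step 5: p-value = 0.933333; compare to alpha = 0.05. fail to reject H0.

U_X = 15, p = 0.933333, fail to reject H0 at alpha = 0.05.


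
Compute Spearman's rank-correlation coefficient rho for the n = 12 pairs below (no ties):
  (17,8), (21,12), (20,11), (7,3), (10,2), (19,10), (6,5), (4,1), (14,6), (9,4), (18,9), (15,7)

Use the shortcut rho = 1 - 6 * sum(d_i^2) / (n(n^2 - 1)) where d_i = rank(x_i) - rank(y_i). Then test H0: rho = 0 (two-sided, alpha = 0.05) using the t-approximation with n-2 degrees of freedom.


Step 1: Rank x and y separately (midranks; no ties here).
rank(x): 17->8, 21->12, 20->11, 7->3, 10->5, 19->10, 6->2, 4->1, 14->6, 9->4, 18->9, 15->7
rank(y): 8->8, 12->12, 11->11, 3->3, 2->2, 10->10, 5->5, 1->1, 6->6, 4->4, 9->9, 7->7
Step 2: d_i = R_x(i) - R_y(i); compute d_i^2.
  (8-8)^2=0, (12-12)^2=0, (11-11)^2=0, (3-3)^2=0, (5-2)^2=9, (10-10)^2=0, (2-5)^2=9, (1-1)^2=0, (6-6)^2=0, (4-4)^2=0, (9-9)^2=0, (7-7)^2=0
sum(d^2) = 18.
Step 3: rho = 1 - 6*18 / (12*(12^2 - 1)) = 1 - 108/1716 = 0.937063.
Step 4: Under H0, t = rho * sqrt((n-2)/(1-rho^2)) = 8.4868 ~ t(10).
Step 5: Two-sided p-value from the t-distribution with 10 df = 0.000007.
Step 6: alpha = 0.05. reject H0.

rho = 0.9371, p = 0.000007, reject H0 at alpha = 0.05.


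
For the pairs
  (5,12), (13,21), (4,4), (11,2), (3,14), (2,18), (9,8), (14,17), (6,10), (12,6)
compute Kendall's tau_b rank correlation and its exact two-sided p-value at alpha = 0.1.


Step 1: Enumerate the 45 unordered pairs (i,j) with i<j and classify each by sign(x_j-x_i) * sign(y_j-y_i).
  (1,2):dx=+8,dy=+9->C; (1,3):dx=-1,dy=-8->C; (1,4):dx=+6,dy=-10->D; (1,5):dx=-2,dy=+2->D
  (1,6):dx=-3,dy=+6->D; (1,7):dx=+4,dy=-4->D; (1,8):dx=+9,dy=+5->C; (1,9):dx=+1,dy=-2->D
  (1,10):dx=+7,dy=-6->D; (2,3):dx=-9,dy=-17->C; (2,4):dx=-2,dy=-19->C; (2,5):dx=-10,dy=-7->C
  (2,6):dx=-11,dy=-3->C; (2,7):dx=-4,dy=-13->C; (2,8):dx=+1,dy=-4->D; (2,9):dx=-7,dy=-11->C
  (2,10):dx=-1,dy=-15->C; (3,4):dx=+7,dy=-2->D; (3,5):dx=-1,dy=+10->D; (3,6):dx=-2,dy=+14->D
  (3,7):dx=+5,dy=+4->C; (3,8):dx=+10,dy=+13->C; (3,9):dx=+2,dy=+6->C; (3,10):dx=+8,dy=+2->C
  (4,5):dx=-8,dy=+12->D; (4,6):dx=-9,dy=+16->D; (4,7):dx=-2,dy=+6->D; (4,8):dx=+3,dy=+15->C
  (4,9):dx=-5,dy=+8->D; (4,10):dx=+1,dy=+4->C; (5,6):dx=-1,dy=+4->D; (5,7):dx=+6,dy=-6->D
  (5,8):dx=+11,dy=+3->C; (5,9):dx=+3,dy=-4->D; (5,10):dx=+9,dy=-8->D; (6,7):dx=+7,dy=-10->D
  (6,8):dx=+12,dy=-1->D; (6,9):dx=+4,dy=-8->D; (6,10):dx=+10,dy=-12->D; (7,8):dx=+5,dy=+9->C
  (7,9):dx=-3,dy=+2->D; (7,10):dx=+3,dy=-2->D; (8,9):dx=-8,dy=-7->C; (8,10):dx=-2,dy=-11->C
  (9,10):dx=+6,dy=-4->D
Step 2: C = 20, D = 25, total pairs = 45.
Step 3: tau = (C - D)/(n(n-1)/2) = (20 - 25)/45 = -0.111111.
Step 4: Exact two-sided p-value (enumerate n! = 3628800 permutations of y under H0): p = 0.727490.
Step 5: alpha = 0.1. fail to reject H0.

tau_b = -0.1111 (C=20, D=25), p = 0.727490, fail to reject H0.


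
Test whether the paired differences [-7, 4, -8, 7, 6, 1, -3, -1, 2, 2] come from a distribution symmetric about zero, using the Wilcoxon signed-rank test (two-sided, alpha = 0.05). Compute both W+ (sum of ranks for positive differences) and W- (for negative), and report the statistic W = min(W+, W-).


Step 1: Drop any zero differences (none here) and take |d_i|.
|d| = [7, 4, 8, 7, 6, 1, 3, 1, 2, 2]
Step 2: Midrank |d_i| (ties get averaged ranks).
ranks: |7|->8.5, |4|->6, |8|->10, |7|->8.5, |6|->7, |1|->1.5, |3|->5, |1|->1.5, |2|->3.5, |2|->3.5
Step 3: Attach original signs; sum ranks with positive sign and with negative sign.
W+ = 6 + 8.5 + 7 + 1.5 + 3.5 + 3.5 = 30
W- = 8.5 + 10 + 5 + 1.5 = 25
(Check: W+ + W- = 55 should equal n(n+1)/2 = 55.)
Step 4: Test statistic W = min(W+, W-) = 25.
Step 5: Ties in |d|, so use the tie-corrected normal approximation.
        E[W] = n(n+1)/4 = 10*11/4 = 27.5.
        Tie groups: |d|=1 (t=2), |d|=2 (t=2), |d|=7 (t=2); sum(t^3 - t) = 18.
        Var[W] = n(n+1)(2n+1)/24 - sum(t^3-t)/48 = 2310/24 - 18/48 = 95.875.
        z = (W - E[W]) / sqrt(Var[W]) = (25 - 27.5) / 9.7916 = -0.2553.
        Two-sided p = 2*Phi(z) = 0.798475.
Step 6: alpha = 0.05. fail to reject H0.

W+ = 30, W- = 25, W = min = 25, p = 0.798475, fail to reject H0.


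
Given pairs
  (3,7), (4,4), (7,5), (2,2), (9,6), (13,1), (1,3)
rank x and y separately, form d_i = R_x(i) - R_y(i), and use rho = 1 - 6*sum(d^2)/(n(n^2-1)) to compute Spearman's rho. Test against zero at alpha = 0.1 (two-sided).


Step 1: Rank x and y separately (midranks; no ties here).
rank(x): 3->3, 4->4, 7->5, 2->2, 9->6, 13->7, 1->1
rank(y): 7->7, 4->4, 5->5, 2->2, 6->6, 1->1, 3->3
Step 2: d_i = R_x(i) - R_y(i); compute d_i^2.
  (3-7)^2=16, (4-4)^2=0, (5-5)^2=0, (2-2)^2=0, (6-6)^2=0, (7-1)^2=36, (1-3)^2=4
sum(d^2) = 56.
Step 3: rho = 1 - 6*56 / (7*(7^2 - 1)) = 1 - 336/336 = 0.000000.
Step 4: Under H0, t = rho * sqrt((n-2)/(1-rho^2)) = 0.0000 ~ t(5).
Step 5: Two-sided p-value from the t-distribution with 5 df = 1.000000.
Step 6: alpha = 0.1. fail to reject H0.

rho = 0.0000, p = 1.000000, fail to reject H0 at alpha = 0.1.


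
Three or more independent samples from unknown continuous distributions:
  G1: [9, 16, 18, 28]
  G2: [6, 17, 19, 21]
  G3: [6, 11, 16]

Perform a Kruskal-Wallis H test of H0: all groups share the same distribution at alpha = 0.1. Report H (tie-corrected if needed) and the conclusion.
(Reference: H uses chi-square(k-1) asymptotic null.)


Step 1: Combine all N = 11 observations and assign midranks.
sorted (value, group, rank): (6,G2,1.5), (6,G3,1.5), (9,G1,3), (11,G3,4), (16,G1,5.5), (16,G3,5.5), (17,G2,7), (18,G1,8), (19,G2,9), (21,G2,10), (28,G1,11)
Step 2: Sum ranks within each group.
R_1 = 27.5 (n_1 = 4)
R_2 = 27.5 (n_2 = 4)
R_3 = 11 (n_3 = 3)
Step 3: H = 12/(N(N+1)) * sum(R_i^2/n_i) - 3(N+1)
     = 12/(11*12) * (27.5^2/4 + 27.5^2/4 + 11^2/3) - 3*12
     = 0.090909 * 418.458 - 36
     = 2.041667.
Step 4: Ties present; correction factor C = 1 - 12/(11^3 - 11) = 0.990909. Corrected H = 2.041667 / 0.990909 = 2.060398.
Step 5: Under H0, H ~ chi^2(2); p-value = 0.356936.
Step 6: alpha = 0.1. fail to reject H0.

H = 2.0604, df = 2, p = 0.356936, fail to reject H0.


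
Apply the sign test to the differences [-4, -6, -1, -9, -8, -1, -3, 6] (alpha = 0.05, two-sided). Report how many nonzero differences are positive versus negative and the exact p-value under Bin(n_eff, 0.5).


Step 1: Discard zero differences. Original n = 8; n_eff = number of nonzero differences = 8.
Nonzero differences (with sign): -4, -6, -1, -9, -8, -1, -3, +6
Step 2: Count signs: positive = 1, negative = 7.
Step 3: Under H0: P(positive) = 0.5, so the number of positives S ~ Bin(8, 0.5).
Step 4: Two-sided exact p-value = sum of Bin(8,0.5) probabilities at or below the observed probability = 0.070312.
Step 5: alpha = 0.05. fail to reject H0.

n_eff = 8, pos = 1, neg = 7, p = 0.070312, fail to reject H0.


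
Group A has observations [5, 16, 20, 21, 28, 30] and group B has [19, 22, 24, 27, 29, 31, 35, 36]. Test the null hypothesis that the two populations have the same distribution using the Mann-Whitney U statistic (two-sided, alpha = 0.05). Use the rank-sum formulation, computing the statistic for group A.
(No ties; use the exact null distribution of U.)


Step 1: Combine and sort all 14 observations; assign midranks.
sorted (value, group): (5,X), (16,X), (19,Y), (20,X), (21,X), (22,Y), (24,Y), (27,Y), (28,X), (29,Y), (30,X), (31,Y), (35,Y), (36,Y)
ranks: 5->1, 16->2, 19->3, 20->4, 21->5, 22->6, 24->7, 27->8, 28->9, 29->10, 30->11, 31->12, 35->13, 36->14
Step 2: Rank sum for X: R1 = 1 + 2 + 4 + 5 + 9 + 11 = 32.
Step 3: U_X = R1 - n1(n1+1)/2 = 32 - 6*7/2 = 32 - 21 = 11.
       U_Y = n1*n2 - U_X = 48 - 11 = 37.
Step 4: No ties, so the exact null distribution of U (based on enumerating the C(14,6) = 3003 equally likely rank assignments) gives the two-sided p-value.
Step 5: p-value = 0.107892; compare to alpha = 0.05. fail to reject H0.

U_X = 11, p = 0.107892, fail to reject H0 at alpha = 0.05.


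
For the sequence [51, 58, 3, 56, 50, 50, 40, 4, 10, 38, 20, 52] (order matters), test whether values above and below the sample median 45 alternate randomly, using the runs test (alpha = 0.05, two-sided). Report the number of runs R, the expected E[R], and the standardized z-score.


Step 1: Compute median = 45; label A = above, B = below.
Labels in order: AABAAABBBBBA  (n_A = 6, n_B = 6)
Step 2: Count runs R = 5.
Step 3: Under H0 (random ordering), E[R] = 2*n_A*n_B/(n_A+n_B) + 1 = 2*6*6/12 + 1 = 7.0000.
        Var[R] = 2*n_A*n_B*(2*n_A*n_B - n_A - n_B) / ((n_A+n_B)^2 * (n_A+n_B-1)) = 4320/1584 = 2.7273.
        SD[R] = 1.6514.
Step 4: Continuity-corrected z = (R + 0.5 - E[R]) / SD[R] = (5 + 0.5 - 7.0000) / 1.6514 = -0.9083.
Step 5: Two-sided p-value via normal approximation = 2*(1 - Phi(|z|)) = 0.363722.
Step 6: alpha = 0.05. fail to reject H0.

R = 5, z = -0.9083, p = 0.363722, fail to reject H0.


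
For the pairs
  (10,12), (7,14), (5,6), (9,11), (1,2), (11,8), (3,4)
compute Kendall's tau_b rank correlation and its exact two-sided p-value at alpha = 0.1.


Step 1: Enumerate the 21 unordered pairs (i,j) with i<j and classify each by sign(x_j-x_i) * sign(y_j-y_i).
  (1,2):dx=-3,dy=+2->D; (1,3):dx=-5,dy=-6->C; (1,4):dx=-1,dy=-1->C; (1,5):dx=-9,dy=-10->C
  (1,6):dx=+1,dy=-4->D; (1,7):dx=-7,dy=-8->C; (2,3):dx=-2,dy=-8->C; (2,4):dx=+2,dy=-3->D
  (2,5):dx=-6,dy=-12->C; (2,6):dx=+4,dy=-6->D; (2,7):dx=-4,dy=-10->C; (3,4):dx=+4,dy=+5->C
  (3,5):dx=-4,dy=-4->C; (3,6):dx=+6,dy=+2->C; (3,7):dx=-2,dy=-2->C; (4,5):dx=-8,dy=-9->C
  (4,6):dx=+2,dy=-3->D; (4,7):dx=-6,dy=-7->C; (5,6):dx=+10,dy=+6->C; (5,7):dx=+2,dy=+2->C
  (6,7):dx=-8,dy=-4->C
Step 2: C = 16, D = 5, total pairs = 21.
Step 3: tau = (C - D)/(n(n-1)/2) = (16 - 5)/21 = 0.523810.
Step 4: Exact two-sided p-value (enumerate n! = 5040 permutations of y under H0): p = 0.136111.
Step 5: alpha = 0.1. fail to reject H0.

tau_b = 0.5238 (C=16, D=5), p = 0.136111, fail to reject H0.


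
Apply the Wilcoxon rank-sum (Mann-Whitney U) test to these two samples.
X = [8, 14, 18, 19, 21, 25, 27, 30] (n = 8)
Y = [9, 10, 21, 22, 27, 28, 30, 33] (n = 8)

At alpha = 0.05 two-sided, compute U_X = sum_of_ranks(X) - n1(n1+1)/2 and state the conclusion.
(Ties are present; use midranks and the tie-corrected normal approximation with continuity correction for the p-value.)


Step 1: Combine and sort all 16 observations; assign midranks.
sorted (value, group): (8,X), (9,Y), (10,Y), (14,X), (18,X), (19,X), (21,X), (21,Y), (22,Y), (25,X), (27,X), (27,Y), (28,Y), (30,X), (30,Y), (33,Y)
ranks: 8->1, 9->2, 10->3, 14->4, 18->5, 19->6, 21->7.5, 21->7.5, 22->9, 25->10, 27->11.5, 27->11.5, 28->13, 30->14.5, 30->14.5, 33->16
Step 2: Rank sum for X: R1 = 1 + 4 + 5 + 6 + 7.5 + 10 + 11.5 + 14.5 = 59.5.
Step 3: U_X = R1 - n1(n1+1)/2 = 59.5 - 8*9/2 = 59.5 - 36 = 23.5.
       U_Y = n1*n2 - U_X = 64 - 23.5 = 40.5.
Step 4: Ties are present, so use the tie-corrected normal approximation (with continuity correction) for the p-value.
Step 5: p-value = 0.399773; compare to alpha = 0.05. fail to reject H0.

U_X = 23.5, p = 0.399773, fail to reject H0 at alpha = 0.05.


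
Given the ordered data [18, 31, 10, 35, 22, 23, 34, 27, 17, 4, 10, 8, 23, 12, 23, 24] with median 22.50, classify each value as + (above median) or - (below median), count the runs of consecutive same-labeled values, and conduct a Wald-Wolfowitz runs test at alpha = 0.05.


Step 1: Compute median = 22.50; label A = above, B = below.
Labels in order: BABABAAABBBBABAA  (n_A = 8, n_B = 8)
Step 2: Count runs R = 10.
Step 3: Under H0 (random ordering), E[R] = 2*n_A*n_B/(n_A+n_B) + 1 = 2*8*8/16 + 1 = 9.0000.
        Var[R] = 2*n_A*n_B*(2*n_A*n_B - n_A - n_B) / ((n_A+n_B)^2 * (n_A+n_B-1)) = 14336/3840 = 3.7333.
        SD[R] = 1.9322.
Step 4: Continuity-corrected z = (R - 0.5 - E[R]) / SD[R] = (10 - 0.5 - 9.0000) / 1.9322 = 0.2588.
Step 5: Two-sided p-value via normal approximation = 2*(1 - Phi(|z|)) = 0.795809.
Step 6: alpha = 0.05. fail to reject H0.

R = 10, z = 0.2588, p = 0.795809, fail to reject H0.
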